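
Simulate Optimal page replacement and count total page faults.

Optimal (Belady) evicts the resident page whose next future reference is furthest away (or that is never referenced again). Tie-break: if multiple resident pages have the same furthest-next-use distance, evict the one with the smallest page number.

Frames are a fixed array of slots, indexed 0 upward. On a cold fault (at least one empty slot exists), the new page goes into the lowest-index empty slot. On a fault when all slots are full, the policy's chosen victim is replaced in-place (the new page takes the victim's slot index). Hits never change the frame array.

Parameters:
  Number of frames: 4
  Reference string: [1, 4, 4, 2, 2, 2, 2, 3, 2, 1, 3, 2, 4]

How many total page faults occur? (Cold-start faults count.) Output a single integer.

Step 0: ref 1 → FAULT, frames=[1,-,-,-]
Step 1: ref 4 → FAULT, frames=[1,4,-,-]
Step 2: ref 4 → HIT, frames=[1,4,-,-]
Step 3: ref 2 → FAULT, frames=[1,4,2,-]
Step 4: ref 2 → HIT, frames=[1,4,2,-]
Step 5: ref 2 → HIT, frames=[1,4,2,-]
Step 6: ref 2 → HIT, frames=[1,4,2,-]
Step 7: ref 3 → FAULT, frames=[1,4,2,3]
Step 8: ref 2 → HIT, frames=[1,4,2,3]
Step 9: ref 1 → HIT, frames=[1,4,2,3]
Step 10: ref 3 → HIT, frames=[1,4,2,3]
Step 11: ref 2 → HIT, frames=[1,4,2,3]
Step 12: ref 4 → HIT, frames=[1,4,2,3]
Total faults: 4

Answer: 4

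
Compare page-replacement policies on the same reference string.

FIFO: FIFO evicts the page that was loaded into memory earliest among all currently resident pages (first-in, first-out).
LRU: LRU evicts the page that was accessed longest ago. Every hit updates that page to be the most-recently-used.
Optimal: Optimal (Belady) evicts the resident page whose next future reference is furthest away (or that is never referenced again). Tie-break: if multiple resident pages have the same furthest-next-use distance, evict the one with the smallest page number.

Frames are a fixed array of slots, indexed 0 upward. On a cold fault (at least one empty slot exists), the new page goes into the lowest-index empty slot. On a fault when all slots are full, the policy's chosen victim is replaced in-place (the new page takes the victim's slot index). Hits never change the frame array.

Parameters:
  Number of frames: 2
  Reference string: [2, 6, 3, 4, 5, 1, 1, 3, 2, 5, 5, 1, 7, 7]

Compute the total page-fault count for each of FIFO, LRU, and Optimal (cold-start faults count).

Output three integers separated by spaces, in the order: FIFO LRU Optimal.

Answer: 11 11 9

Derivation:
--- FIFO ---
  step 0: ref 2 -> FAULT, frames=[2,-] (faults so far: 1)
  step 1: ref 6 -> FAULT, frames=[2,6] (faults so far: 2)
  step 2: ref 3 -> FAULT, evict 2, frames=[3,6] (faults so far: 3)
  step 3: ref 4 -> FAULT, evict 6, frames=[3,4] (faults so far: 4)
  step 4: ref 5 -> FAULT, evict 3, frames=[5,4] (faults so far: 5)
  step 5: ref 1 -> FAULT, evict 4, frames=[5,1] (faults so far: 6)
  step 6: ref 1 -> HIT, frames=[5,1] (faults so far: 6)
  step 7: ref 3 -> FAULT, evict 5, frames=[3,1] (faults so far: 7)
  step 8: ref 2 -> FAULT, evict 1, frames=[3,2] (faults so far: 8)
  step 9: ref 5 -> FAULT, evict 3, frames=[5,2] (faults so far: 9)
  step 10: ref 5 -> HIT, frames=[5,2] (faults so far: 9)
  step 11: ref 1 -> FAULT, evict 2, frames=[5,1] (faults so far: 10)
  step 12: ref 7 -> FAULT, evict 5, frames=[7,1] (faults so far: 11)
  step 13: ref 7 -> HIT, frames=[7,1] (faults so far: 11)
  FIFO total faults: 11
--- LRU ---
  step 0: ref 2 -> FAULT, frames=[2,-] (faults so far: 1)
  step 1: ref 6 -> FAULT, frames=[2,6] (faults so far: 2)
  step 2: ref 3 -> FAULT, evict 2, frames=[3,6] (faults so far: 3)
  step 3: ref 4 -> FAULT, evict 6, frames=[3,4] (faults so far: 4)
  step 4: ref 5 -> FAULT, evict 3, frames=[5,4] (faults so far: 5)
  step 5: ref 1 -> FAULT, evict 4, frames=[5,1] (faults so far: 6)
  step 6: ref 1 -> HIT, frames=[5,1] (faults so far: 6)
  step 7: ref 3 -> FAULT, evict 5, frames=[3,1] (faults so far: 7)
  step 8: ref 2 -> FAULT, evict 1, frames=[3,2] (faults so far: 8)
  step 9: ref 5 -> FAULT, evict 3, frames=[5,2] (faults so far: 9)
  step 10: ref 5 -> HIT, frames=[5,2] (faults so far: 9)
  step 11: ref 1 -> FAULT, evict 2, frames=[5,1] (faults so far: 10)
  step 12: ref 7 -> FAULT, evict 5, frames=[7,1] (faults so far: 11)
  step 13: ref 7 -> HIT, frames=[7,1] (faults so far: 11)
  LRU total faults: 11
--- Optimal ---
  step 0: ref 2 -> FAULT, frames=[2,-] (faults so far: 1)
  step 1: ref 6 -> FAULT, frames=[2,6] (faults so far: 2)
  step 2: ref 3 -> FAULT, evict 6, frames=[2,3] (faults so far: 3)
  step 3: ref 4 -> FAULT, evict 2, frames=[4,3] (faults so far: 4)
  step 4: ref 5 -> FAULT, evict 4, frames=[5,3] (faults so far: 5)
  step 5: ref 1 -> FAULT, evict 5, frames=[1,3] (faults so far: 6)
  step 6: ref 1 -> HIT, frames=[1,3] (faults so far: 6)
  step 7: ref 3 -> HIT, frames=[1,3] (faults so far: 6)
  step 8: ref 2 -> FAULT, evict 3, frames=[1,2] (faults so far: 7)
  step 9: ref 5 -> FAULT, evict 2, frames=[1,5] (faults so far: 8)
  step 10: ref 5 -> HIT, frames=[1,5] (faults so far: 8)
  step 11: ref 1 -> HIT, frames=[1,5] (faults so far: 8)
  step 12: ref 7 -> FAULT, evict 1, frames=[7,5] (faults so far: 9)
  step 13: ref 7 -> HIT, frames=[7,5] (faults so far: 9)
  Optimal total faults: 9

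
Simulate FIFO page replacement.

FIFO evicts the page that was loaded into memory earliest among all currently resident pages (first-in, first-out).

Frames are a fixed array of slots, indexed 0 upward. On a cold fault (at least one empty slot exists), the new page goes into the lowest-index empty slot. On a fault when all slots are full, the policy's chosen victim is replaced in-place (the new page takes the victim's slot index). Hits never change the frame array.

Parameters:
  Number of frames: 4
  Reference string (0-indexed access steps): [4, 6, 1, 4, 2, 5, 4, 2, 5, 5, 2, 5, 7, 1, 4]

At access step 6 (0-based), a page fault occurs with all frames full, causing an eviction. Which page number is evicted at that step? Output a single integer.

Step 0: ref 4 -> FAULT, frames=[4,-,-,-]
Step 1: ref 6 -> FAULT, frames=[4,6,-,-]
Step 2: ref 1 -> FAULT, frames=[4,6,1,-]
Step 3: ref 4 -> HIT, frames=[4,6,1,-]
Step 4: ref 2 -> FAULT, frames=[4,6,1,2]
Step 5: ref 5 -> FAULT, evict 4, frames=[5,6,1,2]
Step 6: ref 4 -> FAULT, evict 6, frames=[5,4,1,2]
At step 6: evicted page 6

Answer: 6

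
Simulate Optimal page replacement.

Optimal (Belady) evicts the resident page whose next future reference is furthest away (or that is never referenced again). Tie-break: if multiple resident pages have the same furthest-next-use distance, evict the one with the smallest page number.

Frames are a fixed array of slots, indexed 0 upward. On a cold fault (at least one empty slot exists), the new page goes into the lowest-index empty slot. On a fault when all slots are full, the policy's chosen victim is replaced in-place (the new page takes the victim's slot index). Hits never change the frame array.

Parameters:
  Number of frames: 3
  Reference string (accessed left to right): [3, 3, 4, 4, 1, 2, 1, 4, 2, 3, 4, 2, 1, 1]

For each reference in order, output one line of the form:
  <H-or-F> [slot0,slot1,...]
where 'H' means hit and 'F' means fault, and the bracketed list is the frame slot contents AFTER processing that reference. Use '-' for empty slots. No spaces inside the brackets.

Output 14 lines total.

F [3,-,-]
H [3,-,-]
F [3,4,-]
H [3,4,-]
F [3,4,1]
F [2,4,1]
H [2,4,1]
H [2,4,1]
H [2,4,1]
F [2,4,3]
H [2,4,3]
H [2,4,3]
F [1,4,3]
H [1,4,3]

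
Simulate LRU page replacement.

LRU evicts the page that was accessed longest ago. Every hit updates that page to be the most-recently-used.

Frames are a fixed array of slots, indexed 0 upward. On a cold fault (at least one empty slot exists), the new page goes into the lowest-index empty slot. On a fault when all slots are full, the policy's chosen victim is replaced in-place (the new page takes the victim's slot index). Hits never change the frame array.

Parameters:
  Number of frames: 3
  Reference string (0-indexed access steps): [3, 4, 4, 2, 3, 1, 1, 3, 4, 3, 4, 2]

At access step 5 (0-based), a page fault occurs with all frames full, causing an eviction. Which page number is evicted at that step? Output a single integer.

Step 0: ref 3 -> FAULT, frames=[3,-,-]
Step 1: ref 4 -> FAULT, frames=[3,4,-]
Step 2: ref 4 -> HIT, frames=[3,4,-]
Step 3: ref 2 -> FAULT, frames=[3,4,2]
Step 4: ref 3 -> HIT, frames=[3,4,2]
Step 5: ref 1 -> FAULT, evict 4, frames=[3,1,2]
At step 5: evicted page 4

Answer: 4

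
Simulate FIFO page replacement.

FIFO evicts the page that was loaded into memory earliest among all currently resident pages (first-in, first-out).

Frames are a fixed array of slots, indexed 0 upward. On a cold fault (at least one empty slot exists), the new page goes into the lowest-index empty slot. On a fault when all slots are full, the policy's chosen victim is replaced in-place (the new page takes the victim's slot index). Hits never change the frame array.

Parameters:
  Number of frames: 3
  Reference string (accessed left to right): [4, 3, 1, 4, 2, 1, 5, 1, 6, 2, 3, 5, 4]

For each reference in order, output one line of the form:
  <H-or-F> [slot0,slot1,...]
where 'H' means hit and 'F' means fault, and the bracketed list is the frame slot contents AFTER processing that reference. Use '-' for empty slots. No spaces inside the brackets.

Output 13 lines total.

F [4,-,-]
F [4,3,-]
F [4,3,1]
H [4,3,1]
F [2,3,1]
H [2,3,1]
F [2,5,1]
H [2,5,1]
F [2,5,6]
H [2,5,6]
F [3,5,6]
H [3,5,6]
F [3,4,6]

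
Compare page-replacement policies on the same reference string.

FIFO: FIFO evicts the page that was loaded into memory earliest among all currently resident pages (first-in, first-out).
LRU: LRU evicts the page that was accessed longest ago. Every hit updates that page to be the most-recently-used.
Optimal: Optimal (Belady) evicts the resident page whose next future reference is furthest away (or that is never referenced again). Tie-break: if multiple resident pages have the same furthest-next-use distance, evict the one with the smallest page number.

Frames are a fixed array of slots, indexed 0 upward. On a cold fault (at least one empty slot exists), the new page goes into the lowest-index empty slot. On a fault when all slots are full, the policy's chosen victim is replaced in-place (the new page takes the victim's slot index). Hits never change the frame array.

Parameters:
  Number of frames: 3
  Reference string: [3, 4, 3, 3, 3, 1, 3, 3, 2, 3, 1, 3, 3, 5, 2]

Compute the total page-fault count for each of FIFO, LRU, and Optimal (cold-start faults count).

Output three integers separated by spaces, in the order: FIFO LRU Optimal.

--- FIFO ---
  step 0: ref 3 -> FAULT, frames=[3,-,-] (faults so far: 1)
  step 1: ref 4 -> FAULT, frames=[3,4,-] (faults so far: 2)
  step 2: ref 3 -> HIT, frames=[3,4,-] (faults so far: 2)
  step 3: ref 3 -> HIT, frames=[3,4,-] (faults so far: 2)
  step 4: ref 3 -> HIT, frames=[3,4,-] (faults so far: 2)
  step 5: ref 1 -> FAULT, frames=[3,4,1] (faults so far: 3)
  step 6: ref 3 -> HIT, frames=[3,4,1] (faults so far: 3)
  step 7: ref 3 -> HIT, frames=[3,4,1] (faults so far: 3)
  step 8: ref 2 -> FAULT, evict 3, frames=[2,4,1] (faults so far: 4)
  step 9: ref 3 -> FAULT, evict 4, frames=[2,3,1] (faults so far: 5)
  step 10: ref 1 -> HIT, frames=[2,3,1] (faults so far: 5)
  step 11: ref 3 -> HIT, frames=[2,3,1] (faults so far: 5)
  step 12: ref 3 -> HIT, frames=[2,3,1] (faults so far: 5)
  step 13: ref 5 -> FAULT, evict 1, frames=[2,3,5] (faults so far: 6)
  step 14: ref 2 -> HIT, frames=[2,3,5] (faults so far: 6)
  FIFO total faults: 6
--- LRU ---
  step 0: ref 3 -> FAULT, frames=[3,-,-] (faults so far: 1)
  step 1: ref 4 -> FAULT, frames=[3,4,-] (faults so far: 2)
  step 2: ref 3 -> HIT, frames=[3,4,-] (faults so far: 2)
  step 3: ref 3 -> HIT, frames=[3,4,-] (faults so far: 2)
  step 4: ref 3 -> HIT, frames=[3,4,-] (faults so far: 2)
  step 5: ref 1 -> FAULT, frames=[3,4,1] (faults so far: 3)
  step 6: ref 3 -> HIT, frames=[3,4,1] (faults so far: 3)
  step 7: ref 3 -> HIT, frames=[3,4,1] (faults so far: 3)
  step 8: ref 2 -> FAULT, evict 4, frames=[3,2,1] (faults so far: 4)
  step 9: ref 3 -> HIT, frames=[3,2,1] (faults so far: 4)
  step 10: ref 1 -> HIT, frames=[3,2,1] (faults so far: 4)
  step 11: ref 3 -> HIT, frames=[3,2,1] (faults so far: 4)
  step 12: ref 3 -> HIT, frames=[3,2,1] (faults so far: 4)
  step 13: ref 5 -> FAULT, evict 2, frames=[3,5,1] (faults so far: 5)
  step 14: ref 2 -> FAULT, evict 1, frames=[3,5,2] (faults so far: 6)
  LRU total faults: 6
--- Optimal ---
  step 0: ref 3 -> FAULT, frames=[3,-,-] (faults so far: 1)
  step 1: ref 4 -> FAULT, frames=[3,4,-] (faults so far: 2)
  step 2: ref 3 -> HIT, frames=[3,4,-] (faults so far: 2)
  step 3: ref 3 -> HIT, frames=[3,4,-] (faults so far: 2)
  step 4: ref 3 -> HIT, frames=[3,4,-] (faults so far: 2)
  step 5: ref 1 -> FAULT, frames=[3,4,1] (faults so far: 3)
  step 6: ref 3 -> HIT, frames=[3,4,1] (faults so far: 3)
  step 7: ref 3 -> HIT, frames=[3,4,1] (faults so far: 3)
  step 8: ref 2 -> FAULT, evict 4, frames=[3,2,1] (faults so far: 4)
  step 9: ref 3 -> HIT, frames=[3,2,1] (faults so far: 4)
  step 10: ref 1 -> HIT, frames=[3,2,1] (faults so far: 4)
  step 11: ref 3 -> HIT, frames=[3,2,1] (faults so far: 4)
  step 12: ref 3 -> HIT, frames=[3,2,1] (faults so far: 4)
  step 13: ref 5 -> FAULT, evict 1, frames=[3,2,5] (faults so far: 5)
  step 14: ref 2 -> HIT, frames=[3,2,5] (faults so far: 5)
  Optimal total faults: 5

Answer: 6 6 5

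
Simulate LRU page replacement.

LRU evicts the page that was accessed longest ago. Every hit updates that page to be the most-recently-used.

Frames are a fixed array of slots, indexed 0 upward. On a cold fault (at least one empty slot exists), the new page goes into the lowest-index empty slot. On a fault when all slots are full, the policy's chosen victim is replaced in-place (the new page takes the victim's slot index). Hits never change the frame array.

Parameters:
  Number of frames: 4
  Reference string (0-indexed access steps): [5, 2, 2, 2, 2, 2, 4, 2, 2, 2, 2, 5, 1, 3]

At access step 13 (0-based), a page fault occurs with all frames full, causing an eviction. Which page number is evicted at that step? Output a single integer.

Step 0: ref 5 -> FAULT, frames=[5,-,-,-]
Step 1: ref 2 -> FAULT, frames=[5,2,-,-]
Step 2: ref 2 -> HIT, frames=[5,2,-,-]
Step 3: ref 2 -> HIT, frames=[5,2,-,-]
Step 4: ref 2 -> HIT, frames=[5,2,-,-]
Step 5: ref 2 -> HIT, frames=[5,2,-,-]
Step 6: ref 4 -> FAULT, frames=[5,2,4,-]
Step 7: ref 2 -> HIT, frames=[5,2,4,-]
Step 8: ref 2 -> HIT, frames=[5,2,4,-]
Step 9: ref 2 -> HIT, frames=[5,2,4,-]
Step 10: ref 2 -> HIT, frames=[5,2,4,-]
Step 11: ref 5 -> HIT, frames=[5,2,4,-]
Step 12: ref 1 -> FAULT, frames=[5,2,4,1]
Step 13: ref 3 -> FAULT, evict 4, frames=[5,2,3,1]
At step 13: evicted page 4

Answer: 4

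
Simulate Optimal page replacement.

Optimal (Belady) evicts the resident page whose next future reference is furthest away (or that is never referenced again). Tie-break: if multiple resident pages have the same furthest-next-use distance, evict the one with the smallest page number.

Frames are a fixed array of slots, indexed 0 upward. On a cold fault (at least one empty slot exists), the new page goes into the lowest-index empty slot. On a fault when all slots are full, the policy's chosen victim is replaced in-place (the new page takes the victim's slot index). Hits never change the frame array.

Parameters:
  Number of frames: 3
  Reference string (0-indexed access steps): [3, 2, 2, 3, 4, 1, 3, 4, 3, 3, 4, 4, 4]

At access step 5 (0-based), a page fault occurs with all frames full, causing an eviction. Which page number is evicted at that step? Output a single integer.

Step 0: ref 3 -> FAULT, frames=[3,-,-]
Step 1: ref 2 -> FAULT, frames=[3,2,-]
Step 2: ref 2 -> HIT, frames=[3,2,-]
Step 3: ref 3 -> HIT, frames=[3,2,-]
Step 4: ref 4 -> FAULT, frames=[3,2,4]
Step 5: ref 1 -> FAULT, evict 2, frames=[3,1,4]
At step 5: evicted page 2

Answer: 2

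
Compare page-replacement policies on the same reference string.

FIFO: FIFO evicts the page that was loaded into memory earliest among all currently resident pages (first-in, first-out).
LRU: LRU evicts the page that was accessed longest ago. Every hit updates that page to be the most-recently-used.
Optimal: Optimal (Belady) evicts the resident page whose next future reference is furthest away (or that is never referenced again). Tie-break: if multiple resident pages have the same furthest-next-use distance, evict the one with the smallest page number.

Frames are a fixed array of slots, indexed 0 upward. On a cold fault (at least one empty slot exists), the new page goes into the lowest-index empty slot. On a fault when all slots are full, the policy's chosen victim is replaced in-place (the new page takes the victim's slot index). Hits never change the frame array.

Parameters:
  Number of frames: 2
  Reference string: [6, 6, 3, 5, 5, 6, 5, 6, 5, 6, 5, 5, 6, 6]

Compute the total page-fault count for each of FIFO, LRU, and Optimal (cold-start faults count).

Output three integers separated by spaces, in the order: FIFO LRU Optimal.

--- FIFO ---
  step 0: ref 6 -> FAULT, frames=[6,-] (faults so far: 1)
  step 1: ref 6 -> HIT, frames=[6,-] (faults so far: 1)
  step 2: ref 3 -> FAULT, frames=[6,3] (faults so far: 2)
  step 3: ref 5 -> FAULT, evict 6, frames=[5,3] (faults so far: 3)
  step 4: ref 5 -> HIT, frames=[5,3] (faults so far: 3)
  step 5: ref 6 -> FAULT, evict 3, frames=[5,6] (faults so far: 4)
  step 6: ref 5 -> HIT, frames=[5,6] (faults so far: 4)
  step 7: ref 6 -> HIT, frames=[5,6] (faults so far: 4)
  step 8: ref 5 -> HIT, frames=[5,6] (faults so far: 4)
  step 9: ref 6 -> HIT, frames=[5,6] (faults so far: 4)
  step 10: ref 5 -> HIT, frames=[5,6] (faults so far: 4)
  step 11: ref 5 -> HIT, frames=[5,6] (faults so far: 4)
  step 12: ref 6 -> HIT, frames=[5,6] (faults so far: 4)
  step 13: ref 6 -> HIT, frames=[5,6] (faults so far: 4)
  FIFO total faults: 4
--- LRU ---
  step 0: ref 6 -> FAULT, frames=[6,-] (faults so far: 1)
  step 1: ref 6 -> HIT, frames=[6,-] (faults so far: 1)
  step 2: ref 3 -> FAULT, frames=[6,3] (faults so far: 2)
  step 3: ref 5 -> FAULT, evict 6, frames=[5,3] (faults so far: 3)
  step 4: ref 5 -> HIT, frames=[5,3] (faults so far: 3)
  step 5: ref 6 -> FAULT, evict 3, frames=[5,6] (faults so far: 4)
  step 6: ref 5 -> HIT, frames=[5,6] (faults so far: 4)
  step 7: ref 6 -> HIT, frames=[5,6] (faults so far: 4)
  step 8: ref 5 -> HIT, frames=[5,6] (faults so far: 4)
  step 9: ref 6 -> HIT, frames=[5,6] (faults so far: 4)
  step 10: ref 5 -> HIT, frames=[5,6] (faults so far: 4)
  step 11: ref 5 -> HIT, frames=[5,6] (faults so far: 4)
  step 12: ref 6 -> HIT, frames=[5,6] (faults so far: 4)
  step 13: ref 6 -> HIT, frames=[5,6] (faults so far: 4)
  LRU total faults: 4
--- Optimal ---
  step 0: ref 6 -> FAULT, frames=[6,-] (faults so far: 1)
  step 1: ref 6 -> HIT, frames=[6,-] (faults so far: 1)
  step 2: ref 3 -> FAULT, frames=[6,3] (faults so far: 2)
  step 3: ref 5 -> FAULT, evict 3, frames=[6,5] (faults so far: 3)
  step 4: ref 5 -> HIT, frames=[6,5] (faults so far: 3)
  step 5: ref 6 -> HIT, frames=[6,5] (faults so far: 3)
  step 6: ref 5 -> HIT, frames=[6,5] (faults so far: 3)
  step 7: ref 6 -> HIT, frames=[6,5] (faults so far: 3)
  step 8: ref 5 -> HIT, frames=[6,5] (faults so far: 3)
  step 9: ref 6 -> HIT, frames=[6,5] (faults so far: 3)
  step 10: ref 5 -> HIT, frames=[6,5] (faults so far: 3)
  step 11: ref 5 -> HIT, frames=[6,5] (faults so far: 3)
  step 12: ref 6 -> HIT, frames=[6,5] (faults so far: 3)
  step 13: ref 6 -> HIT, frames=[6,5] (faults so far: 3)
  Optimal total faults: 3

Answer: 4 4 3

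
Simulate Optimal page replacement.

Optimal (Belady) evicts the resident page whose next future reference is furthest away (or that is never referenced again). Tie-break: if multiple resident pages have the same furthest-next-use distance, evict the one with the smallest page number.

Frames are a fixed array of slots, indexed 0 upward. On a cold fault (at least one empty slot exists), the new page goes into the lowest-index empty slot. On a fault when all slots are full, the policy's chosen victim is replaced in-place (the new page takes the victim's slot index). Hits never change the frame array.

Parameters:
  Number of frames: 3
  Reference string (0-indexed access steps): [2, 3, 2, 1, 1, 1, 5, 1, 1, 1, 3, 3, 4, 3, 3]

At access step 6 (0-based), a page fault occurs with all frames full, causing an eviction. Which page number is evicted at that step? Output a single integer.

Answer: 2

Derivation:
Step 0: ref 2 -> FAULT, frames=[2,-,-]
Step 1: ref 3 -> FAULT, frames=[2,3,-]
Step 2: ref 2 -> HIT, frames=[2,3,-]
Step 3: ref 1 -> FAULT, frames=[2,3,1]
Step 4: ref 1 -> HIT, frames=[2,3,1]
Step 5: ref 1 -> HIT, frames=[2,3,1]
Step 6: ref 5 -> FAULT, evict 2, frames=[5,3,1]
At step 6: evicted page 2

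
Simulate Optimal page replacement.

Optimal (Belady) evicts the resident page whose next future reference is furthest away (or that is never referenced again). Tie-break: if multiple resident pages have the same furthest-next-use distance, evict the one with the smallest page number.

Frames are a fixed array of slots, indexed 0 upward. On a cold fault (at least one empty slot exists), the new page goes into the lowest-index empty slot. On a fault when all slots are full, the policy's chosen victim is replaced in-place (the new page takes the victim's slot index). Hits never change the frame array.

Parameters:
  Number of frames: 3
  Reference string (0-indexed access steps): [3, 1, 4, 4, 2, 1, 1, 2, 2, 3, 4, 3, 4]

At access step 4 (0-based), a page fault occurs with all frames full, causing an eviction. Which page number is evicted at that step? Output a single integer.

Answer: 4

Derivation:
Step 0: ref 3 -> FAULT, frames=[3,-,-]
Step 1: ref 1 -> FAULT, frames=[3,1,-]
Step 2: ref 4 -> FAULT, frames=[3,1,4]
Step 3: ref 4 -> HIT, frames=[3,1,4]
Step 4: ref 2 -> FAULT, evict 4, frames=[3,1,2]
At step 4: evicted page 4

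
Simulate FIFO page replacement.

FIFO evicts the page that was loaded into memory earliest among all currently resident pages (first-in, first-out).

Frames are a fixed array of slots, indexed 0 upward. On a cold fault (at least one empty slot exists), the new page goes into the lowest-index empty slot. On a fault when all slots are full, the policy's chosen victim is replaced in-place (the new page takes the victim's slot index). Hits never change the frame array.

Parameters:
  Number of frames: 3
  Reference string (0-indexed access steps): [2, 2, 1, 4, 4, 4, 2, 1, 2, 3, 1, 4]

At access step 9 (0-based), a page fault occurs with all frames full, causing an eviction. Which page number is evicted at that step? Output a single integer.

Step 0: ref 2 -> FAULT, frames=[2,-,-]
Step 1: ref 2 -> HIT, frames=[2,-,-]
Step 2: ref 1 -> FAULT, frames=[2,1,-]
Step 3: ref 4 -> FAULT, frames=[2,1,4]
Step 4: ref 4 -> HIT, frames=[2,1,4]
Step 5: ref 4 -> HIT, frames=[2,1,4]
Step 6: ref 2 -> HIT, frames=[2,1,4]
Step 7: ref 1 -> HIT, frames=[2,1,4]
Step 8: ref 2 -> HIT, frames=[2,1,4]
Step 9: ref 3 -> FAULT, evict 2, frames=[3,1,4]
At step 9: evicted page 2

Answer: 2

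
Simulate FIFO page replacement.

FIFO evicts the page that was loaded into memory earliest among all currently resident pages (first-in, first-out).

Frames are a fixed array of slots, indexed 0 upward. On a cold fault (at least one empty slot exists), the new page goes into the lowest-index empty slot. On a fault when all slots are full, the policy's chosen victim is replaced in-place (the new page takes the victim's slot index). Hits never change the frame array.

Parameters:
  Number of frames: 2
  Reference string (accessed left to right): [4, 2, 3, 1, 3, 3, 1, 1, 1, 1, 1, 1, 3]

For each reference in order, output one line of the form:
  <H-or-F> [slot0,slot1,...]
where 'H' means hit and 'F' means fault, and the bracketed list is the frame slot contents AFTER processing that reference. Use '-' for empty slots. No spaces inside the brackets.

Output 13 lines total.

F [4,-]
F [4,2]
F [3,2]
F [3,1]
H [3,1]
H [3,1]
H [3,1]
H [3,1]
H [3,1]
H [3,1]
H [3,1]
H [3,1]
H [3,1]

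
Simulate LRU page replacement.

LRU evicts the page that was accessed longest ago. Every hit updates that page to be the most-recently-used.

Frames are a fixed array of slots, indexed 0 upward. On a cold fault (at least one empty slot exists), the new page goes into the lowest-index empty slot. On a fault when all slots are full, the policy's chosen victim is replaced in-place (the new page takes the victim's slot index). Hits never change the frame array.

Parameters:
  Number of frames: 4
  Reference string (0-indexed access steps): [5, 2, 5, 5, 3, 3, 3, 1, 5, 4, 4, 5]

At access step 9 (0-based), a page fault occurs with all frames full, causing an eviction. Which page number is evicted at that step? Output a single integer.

Step 0: ref 5 -> FAULT, frames=[5,-,-,-]
Step 1: ref 2 -> FAULT, frames=[5,2,-,-]
Step 2: ref 5 -> HIT, frames=[5,2,-,-]
Step 3: ref 5 -> HIT, frames=[5,2,-,-]
Step 4: ref 3 -> FAULT, frames=[5,2,3,-]
Step 5: ref 3 -> HIT, frames=[5,2,3,-]
Step 6: ref 3 -> HIT, frames=[5,2,3,-]
Step 7: ref 1 -> FAULT, frames=[5,2,3,1]
Step 8: ref 5 -> HIT, frames=[5,2,3,1]
Step 9: ref 4 -> FAULT, evict 2, frames=[5,4,3,1]
At step 9: evicted page 2

Answer: 2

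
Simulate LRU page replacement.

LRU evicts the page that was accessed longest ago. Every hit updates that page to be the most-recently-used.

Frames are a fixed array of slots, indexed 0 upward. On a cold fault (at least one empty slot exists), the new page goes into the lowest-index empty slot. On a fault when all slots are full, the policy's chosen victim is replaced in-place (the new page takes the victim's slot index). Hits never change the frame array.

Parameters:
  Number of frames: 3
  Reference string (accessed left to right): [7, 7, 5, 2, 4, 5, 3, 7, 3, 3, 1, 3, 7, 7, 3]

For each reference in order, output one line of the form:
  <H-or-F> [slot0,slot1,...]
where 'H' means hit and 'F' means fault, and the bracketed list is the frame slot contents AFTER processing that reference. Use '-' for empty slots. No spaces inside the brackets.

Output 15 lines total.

F [7,-,-]
H [7,-,-]
F [7,5,-]
F [7,5,2]
F [4,5,2]
H [4,5,2]
F [4,5,3]
F [7,5,3]
H [7,5,3]
H [7,5,3]
F [7,1,3]
H [7,1,3]
H [7,1,3]
H [7,1,3]
H [7,1,3]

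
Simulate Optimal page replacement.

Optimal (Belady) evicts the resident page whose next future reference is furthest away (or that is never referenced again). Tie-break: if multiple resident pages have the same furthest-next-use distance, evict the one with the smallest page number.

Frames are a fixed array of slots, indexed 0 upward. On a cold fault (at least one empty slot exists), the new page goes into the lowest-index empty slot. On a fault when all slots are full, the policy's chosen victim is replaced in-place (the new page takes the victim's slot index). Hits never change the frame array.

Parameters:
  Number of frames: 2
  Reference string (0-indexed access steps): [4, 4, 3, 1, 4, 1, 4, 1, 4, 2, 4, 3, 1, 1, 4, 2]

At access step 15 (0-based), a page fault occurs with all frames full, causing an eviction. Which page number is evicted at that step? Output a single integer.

Answer: 1

Derivation:
Step 0: ref 4 -> FAULT, frames=[4,-]
Step 1: ref 4 -> HIT, frames=[4,-]
Step 2: ref 3 -> FAULT, frames=[4,3]
Step 3: ref 1 -> FAULT, evict 3, frames=[4,1]
Step 4: ref 4 -> HIT, frames=[4,1]
Step 5: ref 1 -> HIT, frames=[4,1]
Step 6: ref 4 -> HIT, frames=[4,1]
Step 7: ref 1 -> HIT, frames=[4,1]
Step 8: ref 4 -> HIT, frames=[4,1]
Step 9: ref 2 -> FAULT, evict 1, frames=[4,2]
Step 10: ref 4 -> HIT, frames=[4,2]
Step 11: ref 3 -> FAULT, evict 2, frames=[4,3]
Step 12: ref 1 -> FAULT, evict 3, frames=[4,1]
Step 13: ref 1 -> HIT, frames=[4,1]
Step 14: ref 4 -> HIT, frames=[4,1]
Step 15: ref 2 -> FAULT, evict 1, frames=[4,2]
At step 15: evicted page 1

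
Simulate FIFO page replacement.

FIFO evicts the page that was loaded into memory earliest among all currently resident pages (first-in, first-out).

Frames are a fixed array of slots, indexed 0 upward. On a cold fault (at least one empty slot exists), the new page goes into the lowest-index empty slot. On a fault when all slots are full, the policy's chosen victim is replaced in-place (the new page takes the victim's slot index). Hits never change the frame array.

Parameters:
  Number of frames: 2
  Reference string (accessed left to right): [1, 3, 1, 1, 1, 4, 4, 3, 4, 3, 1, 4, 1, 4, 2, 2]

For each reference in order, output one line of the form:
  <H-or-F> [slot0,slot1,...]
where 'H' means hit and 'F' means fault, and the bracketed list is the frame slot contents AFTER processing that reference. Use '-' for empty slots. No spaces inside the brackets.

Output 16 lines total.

F [1,-]
F [1,3]
H [1,3]
H [1,3]
H [1,3]
F [4,3]
H [4,3]
H [4,3]
H [4,3]
H [4,3]
F [4,1]
H [4,1]
H [4,1]
H [4,1]
F [2,1]
H [2,1]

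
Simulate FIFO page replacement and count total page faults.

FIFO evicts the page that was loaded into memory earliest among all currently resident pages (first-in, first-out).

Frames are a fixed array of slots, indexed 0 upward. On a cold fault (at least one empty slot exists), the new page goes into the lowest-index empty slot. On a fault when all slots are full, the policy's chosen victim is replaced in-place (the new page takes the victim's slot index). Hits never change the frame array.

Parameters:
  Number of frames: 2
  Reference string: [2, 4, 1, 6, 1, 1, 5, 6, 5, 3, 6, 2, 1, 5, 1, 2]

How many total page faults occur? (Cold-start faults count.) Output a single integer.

Answer: 11

Derivation:
Step 0: ref 2 → FAULT, frames=[2,-]
Step 1: ref 4 → FAULT, frames=[2,4]
Step 2: ref 1 → FAULT (evict 2), frames=[1,4]
Step 3: ref 6 → FAULT (evict 4), frames=[1,6]
Step 4: ref 1 → HIT, frames=[1,6]
Step 5: ref 1 → HIT, frames=[1,6]
Step 6: ref 5 → FAULT (evict 1), frames=[5,6]
Step 7: ref 6 → HIT, frames=[5,6]
Step 8: ref 5 → HIT, frames=[5,6]
Step 9: ref 3 → FAULT (evict 6), frames=[5,3]
Step 10: ref 6 → FAULT (evict 5), frames=[6,3]
Step 11: ref 2 → FAULT (evict 3), frames=[6,2]
Step 12: ref 1 → FAULT (evict 6), frames=[1,2]
Step 13: ref 5 → FAULT (evict 2), frames=[1,5]
Step 14: ref 1 → HIT, frames=[1,5]
Step 15: ref 2 → FAULT (evict 1), frames=[2,5]
Total faults: 11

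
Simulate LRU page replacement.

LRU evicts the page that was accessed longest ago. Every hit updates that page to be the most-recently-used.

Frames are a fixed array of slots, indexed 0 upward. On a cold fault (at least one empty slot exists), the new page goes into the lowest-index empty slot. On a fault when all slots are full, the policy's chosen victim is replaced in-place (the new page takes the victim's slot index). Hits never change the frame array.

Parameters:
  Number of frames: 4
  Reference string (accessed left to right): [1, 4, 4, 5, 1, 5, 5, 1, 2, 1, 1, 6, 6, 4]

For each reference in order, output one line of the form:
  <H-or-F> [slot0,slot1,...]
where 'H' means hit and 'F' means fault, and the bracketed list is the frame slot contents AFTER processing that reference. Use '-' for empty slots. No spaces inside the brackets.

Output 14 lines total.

F [1,-,-,-]
F [1,4,-,-]
H [1,4,-,-]
F [1,4,5,-]
H [1,4,5,-]
H [1,4,5,-]
H [1,4,5,-]
H [1,4,5,-]
F [1,4,5,2]
H [1,4,5,2]
H [1,4,5,2]
F [1,6,5,2]
H [1,6,5,2]
F [1,6,4,2]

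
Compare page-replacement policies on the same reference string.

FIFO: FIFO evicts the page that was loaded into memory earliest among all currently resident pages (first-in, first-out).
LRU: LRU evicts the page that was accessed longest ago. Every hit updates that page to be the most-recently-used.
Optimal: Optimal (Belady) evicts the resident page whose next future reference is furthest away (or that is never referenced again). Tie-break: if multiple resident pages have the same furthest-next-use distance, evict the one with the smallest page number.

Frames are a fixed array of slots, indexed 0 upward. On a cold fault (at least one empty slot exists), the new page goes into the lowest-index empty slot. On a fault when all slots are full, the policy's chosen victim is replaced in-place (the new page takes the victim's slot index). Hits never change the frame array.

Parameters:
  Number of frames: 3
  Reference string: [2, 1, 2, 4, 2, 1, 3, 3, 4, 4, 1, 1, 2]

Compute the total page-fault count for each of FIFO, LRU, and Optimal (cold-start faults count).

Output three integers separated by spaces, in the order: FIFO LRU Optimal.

Answer: 5 6 5

Derivation:
--- FIFO ---
  step 0: ref 2 -> FAULT, frames=[2,-,-] (faults so far: 1)
  step 1: ref 1 -> FAULT, frames=[2,1,-] (faults so far: 2)
  step 2: ref 2 -> HIT, frames=[2,1,-] (faults so far: 2)
  step 3: ref 4 -> FAULT, frames=[2,1,4] (faults so far: 3)
  step 4: ref 2 -> HIT, frames=[2,1,4] (faults so far: 3)
  step 5: ref 1 -> HIT, frames=[2,1,4] (faults so far: 3)
  step 6: ref 3 -> FAULT, evict 2, frames=[3,1,4] (faults so far: 4)
  step 7: ref 3 -> HIT, frames=[3,1,4] (faults so far: 4)
  step 8: ref 4 -> HIT, frames=[3,1,4] (faults so far: 4)
  step 9: ref 4 -> HIT, frames=[3,1,4] (faults so far: 4)
  step 10: ref 1 -> HIT, frames=[3,1,4] (faults so far: 4)
  step 11: ref 1 -> HIT, frames=[3,1,4] (faults so far: 4)
  step 12: ref 2 -> FAULT, evict 1, frames=[3,2,4] (faults so far: 5)
  FIFO total faults: 5
--- LRU ---
  step 0: ref 2 -> FAULT, frames=[2,-,-] (faults so far: 1)
  step 1: ref 1 -> FAULT, frames=[2,1,-] (faults so far: 2)
  step 2: ref 2 -> HIT, frames=[2,1,-] (faults so far: 2)
  step 3: ref 4 -> FAULT, frames=[2,1,4] (faults so far: 3)
  step 4: ref 2 -> HIT, frames=[2,1,4] (faults so far: 3)
  step 5: ref 1 -> HIT, frames=[2,1,4] (faults so far: 3)
  step 6: ref 3 -> FAULT, evict 4, frames=[2,1,3] (faults so far: 4)
  step 7: ref 3 -> HIT, frames=[2,1,3] (faults so far: 4)
  step 8: ref 4 -> FAULT, evict 2, frames=[4,1,3] (faults so far: 5)
  step 9: ref 4 -> HIT, frames=[4,1,3] (faults so far: 5)
  step 10: ref 1 -> HIT, frames=[4,1,3] (faults so far: 5)
  step 11: ref 1 -> HIT, frames=[4,1,3] (faults so far: 5)
  step 12: ref 2 -> FAULT, evict 3, frames=[4,1,2] (faults so far: 6)
  LRU total faults: 6
--- Optimal ---
  step 0: ref 2 -> FAULT, frames=[2,-,-] (faults so far: 1)
  step 1: ref 1 -> FAULT, frames=[2,1,-] (faults so far: 2)
  step 2: ref 2 -> HIT, frames=[2,1,-] (faults so far: 2)
  step 3: ref 4 -> FAULT, frames=[2,1,4] (faults so far: 3)
  step 4: ref 2 -> HIT, frames=[2,1,4] (faults so far: 3)
  step 5: ref 1 -> HIT, frames=[2,1,4] (faults so far: 3)
  step 6: ref 3 -> FAULT, evict 2, frames=[3,1,4] (faults so far: 4)
  step 7: ref 3 -> HIT, frames=[3,1,4] (faults so far: 4)
  step 8: ref 4 -> HIT, frames=[3,1,4] (faults so far: 4)
  step 9: ref 4 -> HIT, frames=[3,1,4] (faults so far: 4)
  step 10: ref 1 -> HIT, frames=[3,1,4] (faults so far: 4)
  step 11: ref 1 -> HIT, frames=[3,1,4] (faults so far: 4)
  step 12: ref 2 -> FAULT, evict 1, frames=[3,2,4] (faults so far: 5)
  Optimal total faults: 5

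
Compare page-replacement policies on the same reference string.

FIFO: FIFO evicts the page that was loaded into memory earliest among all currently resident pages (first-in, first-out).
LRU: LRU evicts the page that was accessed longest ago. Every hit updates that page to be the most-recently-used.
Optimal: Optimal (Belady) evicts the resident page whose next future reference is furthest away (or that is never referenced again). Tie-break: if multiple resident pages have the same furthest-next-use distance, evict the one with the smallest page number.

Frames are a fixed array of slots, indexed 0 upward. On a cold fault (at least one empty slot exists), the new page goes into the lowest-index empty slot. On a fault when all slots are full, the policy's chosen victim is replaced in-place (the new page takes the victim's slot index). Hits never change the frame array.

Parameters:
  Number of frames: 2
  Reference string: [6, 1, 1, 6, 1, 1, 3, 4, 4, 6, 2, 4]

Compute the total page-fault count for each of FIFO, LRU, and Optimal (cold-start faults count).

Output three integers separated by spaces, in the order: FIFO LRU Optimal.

Answer: 7 7 5

Derivation:
--- FIFO ---
  step 0: ref 6 -> FAULT, frames=[6,-] (faults so far: 1)
  step 1: ref 1 -> FAULT, frames=[6,1] (faults so far: 2)
  step 2: ref 1 -> HIT, frames=[6,1] (faults so far: 2)
  step 3: ref 6 -> HIT, frames=[6,1] (faults so far: 2)
  step 4: ref 1 -> HIT, frames=[6,1] (faults so far: 2)
  step 5: ref 1 -> HIT, frames=[6,1] (faults so far: 2)
  step 6: ref 3 -> FAULT, evict 6, frames=[3,1] (faults so far: 3)
  step 7: ref 4 -> FAULT, evict 1, frames=[3,4] (faults so far: 4)
  step 8: ref 4 -> HIT, frames=[3,4] (faults so far: 4)
  step 9: ref 6 -> FAULT, evict 3, frames=[6,4] (faults so far: 5)
  step 10: ref 2 -> FAULT, evict 4, frames=[6,2] (faults so far: 6)
  step 11: ref 4 -> FAULT, evict 6, frames=[4,2] (faults so far: 7)
  FIFO total faults: 7
--- LRU ---
  step 0: ref 6 -> FAULT, frames=[6,-] (faults so far: 1)
  step 1: ref 1 -> FAULT, frames=[6,1] (faults so far: 2)
  step 2: ref 1 -> HIT, frames=[6,1] (faults so far: 2)
  step 3: ref 6 -> HIT, frames=[6,1] (faults so far: 2)
  step 4: ref 1 -> HIT, frames=[6,1] (faults so far: 2)
  step 5: ref 1 -> HIT, frames=[6,1] (faults so far: 2)
  step 6: ref 3 -> FAULT, evict 6, frames=[3,1] (faults so far: 3)
  step 7: ref 4 -> FAULT, evict 1, frames=[3,4] (faults so far: 4)
  step 8: ref 4 -> HIT, frames=[3,4] (faults so far: 4)
  step 9: ref 6 -> FAULT, evict 3, frames=[6,4] (faults so far: 5)
  step 10: ref 2 -> FAULT, evict 4, frames=[6,2] (faults so far: 6)
  step 11: ref 4 -> FAULT, evict 6, frames=[4,2] (faults so far: 7)
  LRU total faults: 7
--- Optimal ---
  step 0: ref 6 -> FAULT, frames=[6,-] (faults so far: 1)
  step 1: ref 1 -> FAULT, frames=[6,1] (faults so far: 2)
  step 2: ref 1 -> HIT, frames=[6,1] (faults so far: 2)
  step 3: ref 6 -> HIT, frames=[6,1] (faults so far: 2)
  step 4: ref 1 -> HIT, frames=[6,1] (faults so far: 2)
  step 5: ref 1 -> HIT, frames=[6,1] (faults so far: 2)
  step 6: ref 3 -> FAULT, evict 1, frames=[6,3] (faults so far: 3)
  step 7: ref 4 -> FAULT, evict 3, frames=[6,4] (faults so far: 4)
  step 8: ref 4 -> HIT, frames=[6,4] (faults so far: 4)
  step 9: ref 6 -> HIT, frames=[6,4] (faults so far: 4)
  step 10: ref 2 -> FAULT, evict 6, frames=[2,4] (faults so far: 5)
  step 11: ref 4 -> HIT, frames=[2,4] (faults so far: 5)
  Optimal total faults: 5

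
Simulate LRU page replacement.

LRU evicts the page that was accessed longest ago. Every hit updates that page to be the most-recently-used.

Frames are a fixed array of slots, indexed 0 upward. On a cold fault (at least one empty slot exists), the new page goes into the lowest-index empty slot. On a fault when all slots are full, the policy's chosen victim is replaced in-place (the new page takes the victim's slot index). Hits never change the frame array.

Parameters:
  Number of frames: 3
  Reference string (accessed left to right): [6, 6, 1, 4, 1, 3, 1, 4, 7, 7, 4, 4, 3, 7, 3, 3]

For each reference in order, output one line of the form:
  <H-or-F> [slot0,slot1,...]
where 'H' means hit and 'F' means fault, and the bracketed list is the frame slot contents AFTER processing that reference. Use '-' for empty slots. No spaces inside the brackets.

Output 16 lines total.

F [6,-,-]
H [6,-,-]
F [6,1,-]
F [6,1,4]
H [6,1,4]
F [3,1,4]
H [3,1,4]
H [3,1,4]
F [7,1,4]
H [7,1,4]
H [7,1,4]
H [7,1,4]
F [7,3,4]
H [7,3,4]
H [7,3,4]
H [7,3,4]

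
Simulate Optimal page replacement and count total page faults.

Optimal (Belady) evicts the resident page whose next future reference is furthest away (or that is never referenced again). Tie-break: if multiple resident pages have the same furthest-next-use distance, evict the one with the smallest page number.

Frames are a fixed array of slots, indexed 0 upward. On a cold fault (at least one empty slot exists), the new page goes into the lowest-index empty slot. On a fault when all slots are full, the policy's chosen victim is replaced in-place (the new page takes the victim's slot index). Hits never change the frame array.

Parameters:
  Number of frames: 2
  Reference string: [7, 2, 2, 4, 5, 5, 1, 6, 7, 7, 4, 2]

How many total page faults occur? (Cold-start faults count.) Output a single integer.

Answer: 8

Derivation:
Step 0: ref 7 → FAULT, frames=[7,-]
Step 1: ref 2 → FAULT, frames=[7,2]
Step 2: ref 2 → HIT, frames=[7,2]
Step 3: ref 4 → FAULT (evict 2), frames=[7,4]
Step 4: ref 5 → FAULT (evict 4), frames=[7,5]
Step 5: ref 5 → HIT, frames=[7,5]
Step 6: ref 1 → FAULT (evict 5), frames=[7,1]
Step 7: ref 6 → FAULT (evict 1), frames=[7,6]
Step 8: ref 7 → HIT, frames=[7,6]
Step 9: ref 7 → HIT, frames=[7,6]
Step 10: ref 4 → FAULT (evict 6), frames=[7,4]
Step 11: ref 2 → FAULT (evict 4), frames=[7,2]
Total faults: 8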